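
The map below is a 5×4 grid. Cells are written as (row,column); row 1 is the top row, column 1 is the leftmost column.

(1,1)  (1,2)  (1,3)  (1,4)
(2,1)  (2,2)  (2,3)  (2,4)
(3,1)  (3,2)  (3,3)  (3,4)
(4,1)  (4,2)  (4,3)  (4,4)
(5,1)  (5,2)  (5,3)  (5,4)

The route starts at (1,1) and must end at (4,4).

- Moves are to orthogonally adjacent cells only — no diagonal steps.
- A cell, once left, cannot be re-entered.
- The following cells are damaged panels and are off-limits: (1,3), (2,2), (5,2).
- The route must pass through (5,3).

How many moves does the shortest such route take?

Any route passes through (5,3) somewhere between (1,1) and (4,4). Summing Manhattan distances along the two legs ((1,1) → (5,3) → (4,4)) gives a lower bound of 6 + 2 = 8 moves.
A route of 8 moves achieves this: (1,1) → (2,1) → (3,1) → (4,1) → (4,2) → (4,3) → (5,3) → (5,4) → (4,4).
Since 8 matches the lower bound, it is optimal.

8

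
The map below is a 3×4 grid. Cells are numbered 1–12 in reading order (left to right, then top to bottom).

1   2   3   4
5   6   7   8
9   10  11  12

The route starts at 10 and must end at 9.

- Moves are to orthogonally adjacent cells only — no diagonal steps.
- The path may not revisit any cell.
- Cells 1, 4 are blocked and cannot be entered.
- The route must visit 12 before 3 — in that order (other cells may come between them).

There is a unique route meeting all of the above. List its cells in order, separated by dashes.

The waypoints must appear in the order 12, 3, with no cell reused.
Route from 10: right 2 to 12, up 1 to 8, left 1 to 7, up 1 to 3, left 1 to 2, down 1 to 6, left 1 to 5, down 1 to 9 — 9 moves in all.
Check: order respected (12 at step 2, 3 at step 5).

10 - 11 - 12 - 8 - 7 - 3 - 2 - 6 - 5 - 9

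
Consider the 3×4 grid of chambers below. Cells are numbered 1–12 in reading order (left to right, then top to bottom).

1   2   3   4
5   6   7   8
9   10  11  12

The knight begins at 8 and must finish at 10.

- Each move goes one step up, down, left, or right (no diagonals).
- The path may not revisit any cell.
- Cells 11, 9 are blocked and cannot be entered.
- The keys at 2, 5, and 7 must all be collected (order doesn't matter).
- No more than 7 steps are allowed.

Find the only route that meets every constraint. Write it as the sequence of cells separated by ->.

8 -> 7 -> 3 -> 2 -> 1 -> 5 -> 6 -> 10

The 7-move cap with required stops at 2, 5, 7 leaves no slack for detours.
Route from 8: left to 7, up to 3, 2× left (reaching 1), down to 5, right to 6, down to 10 — 7 moves in all.
Check: all required cells visited; 7 ≤ 7 moves.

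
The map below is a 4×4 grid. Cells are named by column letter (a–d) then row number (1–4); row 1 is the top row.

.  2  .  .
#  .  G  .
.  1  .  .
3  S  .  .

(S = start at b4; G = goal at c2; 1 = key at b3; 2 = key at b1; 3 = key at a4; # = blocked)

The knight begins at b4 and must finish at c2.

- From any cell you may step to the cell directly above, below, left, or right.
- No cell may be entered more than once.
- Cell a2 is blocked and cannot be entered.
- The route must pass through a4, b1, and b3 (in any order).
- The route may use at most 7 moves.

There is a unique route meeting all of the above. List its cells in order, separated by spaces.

b4 a4 a3 b3 b2 b1 c1 c2

The budget equals the shortest possible length, so every move has to be on a shortest route through the required cells.
Route from b4: left 1 to a4, up 1 to a3, right 1 to b3, up 2 to b1, right 1 to c1, down 1 to c2 — 7 moves in all.
Check: all required cells visited; 7 ≤ 7 moves.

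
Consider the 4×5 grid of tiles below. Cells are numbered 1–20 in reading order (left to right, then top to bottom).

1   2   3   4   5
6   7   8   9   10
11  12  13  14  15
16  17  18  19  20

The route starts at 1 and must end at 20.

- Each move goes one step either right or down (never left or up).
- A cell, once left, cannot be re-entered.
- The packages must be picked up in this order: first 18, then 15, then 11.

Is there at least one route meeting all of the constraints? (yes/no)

15 lies above 18, so going from 18 to 15 would need an upward move — but moves only go right/down, so 18 cannot be visited before 15.

no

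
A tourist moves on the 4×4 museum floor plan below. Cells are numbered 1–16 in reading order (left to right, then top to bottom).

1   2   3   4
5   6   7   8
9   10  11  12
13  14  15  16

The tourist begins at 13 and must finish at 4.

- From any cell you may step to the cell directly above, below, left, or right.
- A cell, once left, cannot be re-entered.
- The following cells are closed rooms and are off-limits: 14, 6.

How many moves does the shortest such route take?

6

The Manhattan distance from 13 to 4 is |4−1| + |1−4| = 6, so at least 6 moves are needed.
A route of 6 moves achieves this: 13 → 9 → 5 → 1 → 2 → 3 → 4.
Since 6 matches the lower bound, it is optimal.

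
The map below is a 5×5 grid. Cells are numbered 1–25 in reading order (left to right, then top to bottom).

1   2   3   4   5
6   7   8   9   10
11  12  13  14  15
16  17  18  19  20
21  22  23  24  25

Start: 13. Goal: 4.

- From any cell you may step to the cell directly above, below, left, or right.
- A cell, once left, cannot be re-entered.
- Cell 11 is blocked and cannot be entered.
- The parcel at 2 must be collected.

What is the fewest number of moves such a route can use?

5

Any route passes through 2 somewhere between 13 and 4. Summing Manhattan distances along the two legs (13 → 2 → 4) gives a lower bound of 3 + 2 = 5 moves.
A route of 5 moves achieves this: 13 → 8 → 7 → 2 → 3 → 4.
Since 5 matches the lower bound, it is optimal.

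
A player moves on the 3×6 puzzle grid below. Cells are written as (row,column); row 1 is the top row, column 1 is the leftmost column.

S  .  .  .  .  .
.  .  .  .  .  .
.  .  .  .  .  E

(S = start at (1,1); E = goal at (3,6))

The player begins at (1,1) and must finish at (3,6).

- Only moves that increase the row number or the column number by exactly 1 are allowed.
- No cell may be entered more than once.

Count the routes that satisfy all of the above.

A right/down-only route from (1,1) to (3,6) makes exactly 2 down-moves and 5 right-moves in some order.
With no other constraints that would be C(7,2) = 21 routes.
That gives 21 routes.

21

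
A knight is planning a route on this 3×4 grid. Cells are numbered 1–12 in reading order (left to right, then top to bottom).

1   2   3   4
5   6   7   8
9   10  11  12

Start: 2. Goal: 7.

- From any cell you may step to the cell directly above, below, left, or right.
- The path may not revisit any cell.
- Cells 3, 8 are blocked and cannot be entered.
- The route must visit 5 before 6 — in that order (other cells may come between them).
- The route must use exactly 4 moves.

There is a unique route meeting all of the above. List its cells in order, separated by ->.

The waypoints must appear in the order 5, 6, with no cell reused.
Route from 2: left to 1, down to 5, 2× right (reaching 7) — 4 moves in all.
Check: order respected (5 at step 2, 6 at step 3); 4 moves as required.

2 -> 1 -> 5 -> 6 -> 7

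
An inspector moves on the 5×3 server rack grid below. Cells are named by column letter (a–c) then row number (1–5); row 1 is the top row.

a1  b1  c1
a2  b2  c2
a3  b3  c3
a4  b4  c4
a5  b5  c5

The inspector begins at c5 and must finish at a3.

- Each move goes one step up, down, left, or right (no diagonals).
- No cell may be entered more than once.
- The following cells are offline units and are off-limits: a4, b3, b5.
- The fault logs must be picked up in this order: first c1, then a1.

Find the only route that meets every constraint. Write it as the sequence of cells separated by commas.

c5, c4, c3, c2, c1, b1, a1, a2, a3

The waypoints must appear in the order c1, a1, with no cell reused.
Route from c5: up 4 to c1, left 2 to a1, down 2 to a3 — 8 moves in all.
Check: order respected (c1 at step 4, a1 at step 6).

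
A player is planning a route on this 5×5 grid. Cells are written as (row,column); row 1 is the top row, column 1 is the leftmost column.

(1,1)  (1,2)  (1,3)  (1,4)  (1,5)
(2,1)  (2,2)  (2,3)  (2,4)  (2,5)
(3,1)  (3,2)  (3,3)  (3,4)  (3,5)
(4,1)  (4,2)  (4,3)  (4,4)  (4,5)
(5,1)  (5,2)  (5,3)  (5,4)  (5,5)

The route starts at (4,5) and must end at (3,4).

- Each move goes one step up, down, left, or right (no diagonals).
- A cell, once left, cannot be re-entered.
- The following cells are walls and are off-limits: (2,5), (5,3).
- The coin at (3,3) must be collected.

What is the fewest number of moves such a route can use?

4

Any route passes through (3,3) somewhere between (4,5) and (3,4). Summing Manhattan distances along the two legs ((4,5) → (3,3) → (3,4)) gives a lower bound of 3 + 1 = 4 moves.
A route of 4 moves achieves this: (4,5) → (4,4) → (4,3) → (3,3) → (3,4).
Since 4 matches the lower bound, it is optimal.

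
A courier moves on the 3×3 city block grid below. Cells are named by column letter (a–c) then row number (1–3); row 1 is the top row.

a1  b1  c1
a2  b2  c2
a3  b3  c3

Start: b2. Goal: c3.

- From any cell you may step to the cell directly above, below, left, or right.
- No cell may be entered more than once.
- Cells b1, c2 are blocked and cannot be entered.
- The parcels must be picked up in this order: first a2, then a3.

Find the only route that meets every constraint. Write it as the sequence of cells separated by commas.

b2, a2, a3, b3, c3

The waypoints must appear in the order a2, a3, with no cell reused.
Route from b2: left 1 to a2, down 1 to a3, right 2 to c3 — 4 moves in all.
Check: order respected (a2 at step 1, a3 at step 2).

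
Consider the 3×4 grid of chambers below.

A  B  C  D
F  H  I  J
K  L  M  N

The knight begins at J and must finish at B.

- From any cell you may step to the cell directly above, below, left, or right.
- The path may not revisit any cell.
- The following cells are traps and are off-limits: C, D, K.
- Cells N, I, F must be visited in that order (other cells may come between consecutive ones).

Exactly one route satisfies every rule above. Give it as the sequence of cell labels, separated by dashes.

J - N - M - I - H - F - A - B

The waypoints must appear in the order N, I, F, with no cell reused.
Route from J: down to N, left to M, up to I, 2× left (reaching F), up to A, right to B — 7 moves in all.
Check: order respected (N at step 1, I at step 3, F at step 5).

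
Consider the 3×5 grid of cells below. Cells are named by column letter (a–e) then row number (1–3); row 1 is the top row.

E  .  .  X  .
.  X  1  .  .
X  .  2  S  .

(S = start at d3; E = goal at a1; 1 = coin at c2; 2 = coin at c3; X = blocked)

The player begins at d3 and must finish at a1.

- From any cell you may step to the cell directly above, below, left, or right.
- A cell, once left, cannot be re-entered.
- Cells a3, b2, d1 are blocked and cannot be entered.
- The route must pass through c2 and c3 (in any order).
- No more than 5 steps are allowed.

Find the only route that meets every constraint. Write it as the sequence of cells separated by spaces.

The budget equals the shortest possible length, so every move has to be on a shortest route through the required cells.
Route from d3: left 1 to c3, up 2 to c1, left 2 to a1 — 5 moves in all.
Check: all required cells visited; 5 ≤ 5 moves.

d3 c3 c2 c1 b1 a1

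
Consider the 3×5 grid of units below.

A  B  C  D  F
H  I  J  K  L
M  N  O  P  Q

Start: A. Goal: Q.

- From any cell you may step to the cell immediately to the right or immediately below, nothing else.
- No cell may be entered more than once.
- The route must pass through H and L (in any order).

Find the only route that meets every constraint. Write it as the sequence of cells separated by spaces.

Moves only go right or down, so the column and row indices never decrease.
Route from A: down 1 to H, right 4 to L, down 1 to Q — 6 moves in all.
Check: all required cells visited.

A H I J K L Q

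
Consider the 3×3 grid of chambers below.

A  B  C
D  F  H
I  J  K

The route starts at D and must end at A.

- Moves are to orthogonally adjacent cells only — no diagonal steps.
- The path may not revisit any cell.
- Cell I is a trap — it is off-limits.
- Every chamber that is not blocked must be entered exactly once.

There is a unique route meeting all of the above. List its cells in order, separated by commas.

D, F, J, K, H, C, B, A

Need to visit all 8 open cells exactly once, starting at D and ending at A.
Cell J has only two open neighbours (F and K), so the path must pass straight through it: one of those is the cell it's entered from and the other is where it exits.
Route from D: right to F, down to J, right to K, 2× up (reaching C), 2× left (reaching A) — 7 moves in all.
Check: all 8 open cells covered.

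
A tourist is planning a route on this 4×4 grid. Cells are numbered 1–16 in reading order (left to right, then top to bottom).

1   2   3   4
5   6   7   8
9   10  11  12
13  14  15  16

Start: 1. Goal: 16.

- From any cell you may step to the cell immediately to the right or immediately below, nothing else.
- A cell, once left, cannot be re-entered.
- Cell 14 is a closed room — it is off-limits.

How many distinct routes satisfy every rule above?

A right/down-only route from 1 to 16 makes exactly 3 down-moves and 3 right-moves in some order.
With no other constraints that would be C(6,3) = 20 routes.
Subtract routes through each blocked cell (inclusion–exclusion for overlaps): − through 14: 4 → 16.
That gives 16 routes.

16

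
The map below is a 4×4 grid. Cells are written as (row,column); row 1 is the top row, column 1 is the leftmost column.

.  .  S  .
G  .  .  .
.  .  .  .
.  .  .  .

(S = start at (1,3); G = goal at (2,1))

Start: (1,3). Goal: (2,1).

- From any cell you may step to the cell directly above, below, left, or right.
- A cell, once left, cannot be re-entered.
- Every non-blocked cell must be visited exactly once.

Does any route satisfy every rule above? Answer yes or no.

One route that works: (1,3) → (1,4) → (2,4) → (3,4) → (4,4) → (4,3) → (4,2) → (4,1) → (3,1) → (3,2) → (3,3) → (2,3) → (2,2) → (1,2) → (1,1) → (2,1).

yes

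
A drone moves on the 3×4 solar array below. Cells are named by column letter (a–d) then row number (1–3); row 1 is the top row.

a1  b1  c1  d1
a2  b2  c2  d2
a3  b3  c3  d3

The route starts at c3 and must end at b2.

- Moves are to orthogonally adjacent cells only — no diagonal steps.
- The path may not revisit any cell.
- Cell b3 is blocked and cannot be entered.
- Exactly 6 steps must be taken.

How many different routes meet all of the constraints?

Need simple routes of exactly 6 moves from c3 to b2 (Manhattan distance 2, so 2 moves are spent on a detour and 2 undoing it).
Enumerating: c3 c2 c1 b1 a1 a2 b2 | c3 c2 d2 d1 c1 b1 b2 | c3 d3 d2 d1 c1 c2 b2 | c3 d3 d2 d1 c1 b1 b2 | c3 d3 d2 c2 c1 b1 b2.
That gives 5 routes.

5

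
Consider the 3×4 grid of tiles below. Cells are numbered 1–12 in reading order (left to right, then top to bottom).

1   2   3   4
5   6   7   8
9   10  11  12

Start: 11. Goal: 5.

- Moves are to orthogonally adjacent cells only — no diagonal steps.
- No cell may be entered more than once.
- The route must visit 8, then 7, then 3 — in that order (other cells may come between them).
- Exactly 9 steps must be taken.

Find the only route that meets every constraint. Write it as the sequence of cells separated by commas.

The waypoints must appear in the order 8, 7, 3, with no cell reused.
Route from 11: right 1 to 12, up 1 to 8, left 1 to 7, up 1 to 3, left 1 to 2, down 2 to 10, left 1 to 9, up 1 to 5 — 9 moves in all.
Check: order respected (8 at step 2, 7 at step 3, 3 at step 4); 9 moves as required.

11, 12, 8, 7, 3, 2, 6, 10, 9, 5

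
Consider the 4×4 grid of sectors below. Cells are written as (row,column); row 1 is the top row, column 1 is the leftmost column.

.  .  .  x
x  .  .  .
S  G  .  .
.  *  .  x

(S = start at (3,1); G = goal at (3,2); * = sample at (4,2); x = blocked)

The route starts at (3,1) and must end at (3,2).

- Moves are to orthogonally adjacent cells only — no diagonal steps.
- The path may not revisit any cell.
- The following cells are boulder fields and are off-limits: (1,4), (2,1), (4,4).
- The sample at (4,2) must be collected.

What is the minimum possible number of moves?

3

Any route passes through (4,2) somewhere between (3,1) and (3,2). Summing Manhattan distances along the two legs ((3,1) → (4,2) → (3,2)) gives a lower bound of 2 + 1 = 3 moves.
A route of 3 moves achieves this: (3,1) → (4,1) → (4,2) → (3,2).
Since 3 matches the lower bound, it is optimal.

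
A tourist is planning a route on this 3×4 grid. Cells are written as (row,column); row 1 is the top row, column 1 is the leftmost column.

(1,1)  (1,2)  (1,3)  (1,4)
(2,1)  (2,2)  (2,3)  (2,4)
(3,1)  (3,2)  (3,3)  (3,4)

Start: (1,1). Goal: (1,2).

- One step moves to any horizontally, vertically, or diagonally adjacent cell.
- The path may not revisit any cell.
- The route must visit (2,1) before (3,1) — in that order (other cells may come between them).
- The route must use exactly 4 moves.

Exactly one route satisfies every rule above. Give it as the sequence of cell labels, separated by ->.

The waypoints must appear in the order (2,1), (3,1), with no cell reused.
Route from (1,1): down 2 to (3,1), up-right 1 to (2,2), up 1 to (1,2) — 4 moves in all.
Check: order respected ((2,1) at step 1, (3,1) at step 2); 4 moves as required.

(1,1) -> (2,1) -> (3,1) -> (2,2) -> (1,2)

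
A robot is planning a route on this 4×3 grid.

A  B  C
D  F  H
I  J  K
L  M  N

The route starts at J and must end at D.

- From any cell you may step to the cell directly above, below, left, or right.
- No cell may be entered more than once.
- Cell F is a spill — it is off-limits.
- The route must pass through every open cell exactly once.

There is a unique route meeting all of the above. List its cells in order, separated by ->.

J -> I -> L -> M -> N -> K -> H -> C -> B -> A -> D

Need to visit all 11 open cells exactly once, starting at J and ending at D.
Cell C has only two open neighbours (H and B), so the path must pass straight through it: one of those is the cell it's entered from and the other is where it exits.
Route from J: left to I, down to L, 2× right (reaching N), 3× up (reaching C), 2× left (reaching A), down to D — 10 moves in all.
Check: all 11 open cells covered.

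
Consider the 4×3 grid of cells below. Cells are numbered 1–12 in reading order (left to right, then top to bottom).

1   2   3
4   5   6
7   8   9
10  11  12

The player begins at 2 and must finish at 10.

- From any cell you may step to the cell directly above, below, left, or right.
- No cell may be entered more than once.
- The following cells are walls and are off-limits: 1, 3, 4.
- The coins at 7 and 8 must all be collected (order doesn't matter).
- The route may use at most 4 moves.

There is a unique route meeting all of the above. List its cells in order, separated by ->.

Any route must reach 7 and 8 and still end at 10 within 4 moves, so the order of the required stops is forced.
Route from 2: 2× down (reaching 8), left to 7, down to 10 — 4 moves in all.
Check: all required cells visited; 4 ≤ 4 moves.

2 -> 5 -> 8 -> 7 -> 10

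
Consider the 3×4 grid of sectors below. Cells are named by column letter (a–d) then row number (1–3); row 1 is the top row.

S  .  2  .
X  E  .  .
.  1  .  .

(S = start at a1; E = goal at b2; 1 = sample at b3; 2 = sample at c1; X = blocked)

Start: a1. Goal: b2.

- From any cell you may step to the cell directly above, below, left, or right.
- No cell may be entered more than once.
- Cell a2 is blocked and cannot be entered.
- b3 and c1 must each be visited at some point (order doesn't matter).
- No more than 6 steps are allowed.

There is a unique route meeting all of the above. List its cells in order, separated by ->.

Any route must reach b3 and c1 and still end at b2 within 6 moves, so the order of the required stops is forced.
Route from a1: right 2 to c1, down 2 to c3, left 1 to b3, up 1 to b2 — 6 moves in all.
Check: all required cells visited; 6 ≤ 6 moves.

a1 -> b1 -> c1 -> c2 -> c3 -> b3 -> b2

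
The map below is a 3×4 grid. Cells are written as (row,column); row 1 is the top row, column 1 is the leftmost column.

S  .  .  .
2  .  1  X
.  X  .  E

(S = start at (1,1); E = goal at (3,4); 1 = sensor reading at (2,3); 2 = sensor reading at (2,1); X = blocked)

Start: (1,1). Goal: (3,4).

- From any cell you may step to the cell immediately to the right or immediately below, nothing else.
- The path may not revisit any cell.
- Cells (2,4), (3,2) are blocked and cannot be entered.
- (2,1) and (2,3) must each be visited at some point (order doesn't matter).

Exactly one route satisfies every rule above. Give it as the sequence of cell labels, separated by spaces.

Moves only go right or down, so the column and row indices never decrease.
Route from (1,1): down 1 to (2,1), right 2 to (2,3), down 1 to (3,3), right 1 to (3,4) — 5 moves in all.
Check: all required cells visited.

(1,1) (2,1) (2,2) (2,3) (3,3) (3,4)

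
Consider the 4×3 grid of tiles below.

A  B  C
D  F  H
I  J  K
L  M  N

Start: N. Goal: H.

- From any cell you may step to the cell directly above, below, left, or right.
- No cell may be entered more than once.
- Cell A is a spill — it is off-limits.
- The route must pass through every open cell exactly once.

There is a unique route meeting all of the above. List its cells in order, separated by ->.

N -> K -> J -> M -> L -> I -> D -> F -> B -> C -> H

Need to visit all 11 open cells exactly once, starting at N and ending at H.
Cell D has only two open neighbours (I and F), so the path must pass straight through it: one of those is the cell it's entered from and the other is where it exits.
Route from N: up to K, left to J, down to M, left to L, 2× up (reaching D), right to F, up to B, right to C, down to H — 10 moves in all.
Check: all 11 open cells covered.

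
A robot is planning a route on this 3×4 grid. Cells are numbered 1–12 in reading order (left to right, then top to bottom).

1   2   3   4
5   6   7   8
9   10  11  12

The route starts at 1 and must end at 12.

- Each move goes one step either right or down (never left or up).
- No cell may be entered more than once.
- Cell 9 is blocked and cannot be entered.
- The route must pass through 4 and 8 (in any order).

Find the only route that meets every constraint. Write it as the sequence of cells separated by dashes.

Moves only go right or down, so the column and row indices never decrease.
Route from 1: right 3 to 4, down 2 to 12 — 5 moves in all.
Check: all required cells visited.

1 - 2 - 3 - 4 - 8 - 12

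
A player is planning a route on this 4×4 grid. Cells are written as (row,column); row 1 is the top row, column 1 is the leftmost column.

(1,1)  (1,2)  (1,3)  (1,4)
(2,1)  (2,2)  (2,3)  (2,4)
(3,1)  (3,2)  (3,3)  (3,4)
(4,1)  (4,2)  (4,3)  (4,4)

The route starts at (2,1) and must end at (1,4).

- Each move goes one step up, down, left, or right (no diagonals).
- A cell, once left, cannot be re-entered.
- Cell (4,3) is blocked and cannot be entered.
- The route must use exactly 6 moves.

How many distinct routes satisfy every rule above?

Need simple routes of exactly 6 moves from (2,1) to (1,4) (Manhattan distance 4, so 1 moves are spent on a detour and 1 undoing it).
Branch systematically from the start, pruning whenever the remaining move budget drops below the Manhattan distance to (1,4) or differs from it in parity. Grouping the completions by first move — via (1,1): 3; via (3,1): 6; via (2,2): 5 — and summing: 3 + 6 + 5 = 14.
That gives 14 routes.

14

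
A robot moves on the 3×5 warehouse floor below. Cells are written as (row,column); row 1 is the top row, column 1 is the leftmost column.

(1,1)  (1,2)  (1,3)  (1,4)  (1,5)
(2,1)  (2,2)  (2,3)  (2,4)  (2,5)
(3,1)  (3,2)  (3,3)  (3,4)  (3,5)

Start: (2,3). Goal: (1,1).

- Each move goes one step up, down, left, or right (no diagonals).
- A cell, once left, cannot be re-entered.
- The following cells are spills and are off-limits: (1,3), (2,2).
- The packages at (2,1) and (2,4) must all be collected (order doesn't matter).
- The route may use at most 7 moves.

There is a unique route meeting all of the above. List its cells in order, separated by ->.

The 7-move cap with required stops at (2,1), (2,4) leaves no slack for detours.
Route from (2,3): right to (2,4), down to (3,4), 3× left (reaching (3,1)), 2× up (reaching (1,1)) — 7 moves in all.
Check: all required cells visited; 7 ≤ 7 moves.

(2,3) -> (2,4) -> (3,4) -> (3,3) -> (3,2) -> (3,1) -> (2,1) -> (1,1)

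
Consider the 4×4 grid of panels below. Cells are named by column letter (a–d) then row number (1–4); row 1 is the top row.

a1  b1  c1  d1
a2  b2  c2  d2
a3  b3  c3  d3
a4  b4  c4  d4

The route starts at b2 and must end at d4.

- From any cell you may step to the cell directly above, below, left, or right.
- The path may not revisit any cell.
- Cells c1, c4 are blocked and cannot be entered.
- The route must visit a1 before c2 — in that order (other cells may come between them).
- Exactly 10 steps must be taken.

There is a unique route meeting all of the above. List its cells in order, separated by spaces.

b2 b1 a1 a2 a3 b3 c3 c2 d2 d3 d4

The waypoints must appear in the order a1, c2, with no cell reused.
Route from b2: up to b1, left to a1, 2× down (reaching a3), 2× right (reaching c3), up to c2, right to d2, 2× down (reaching d4) — 10 moves in all.
Check: order respected (a1 at step 2, c2 at step 7); 10 moves as required.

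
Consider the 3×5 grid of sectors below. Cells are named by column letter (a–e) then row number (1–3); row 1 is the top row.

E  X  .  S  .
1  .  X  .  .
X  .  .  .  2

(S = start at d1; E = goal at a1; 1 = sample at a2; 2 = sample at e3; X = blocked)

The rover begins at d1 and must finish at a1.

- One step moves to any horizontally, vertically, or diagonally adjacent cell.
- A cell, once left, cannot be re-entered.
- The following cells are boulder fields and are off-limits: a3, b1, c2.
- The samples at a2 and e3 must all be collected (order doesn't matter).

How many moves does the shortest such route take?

Any route passes through a2 and e3 in some order between d1 and a1. Summing Chebyshev distances along each leg and taking the cheapest ordering (d1 → e3 → a2 → a1) gives a lower bound of 2 + 4 + 1 = 7 moves.
A route of 7 moves achieves this: d1 → d2 → e3 → d3 → c3 → b2 → a2 → a1.
Since 7 matches the lower bound, it is optimal.

7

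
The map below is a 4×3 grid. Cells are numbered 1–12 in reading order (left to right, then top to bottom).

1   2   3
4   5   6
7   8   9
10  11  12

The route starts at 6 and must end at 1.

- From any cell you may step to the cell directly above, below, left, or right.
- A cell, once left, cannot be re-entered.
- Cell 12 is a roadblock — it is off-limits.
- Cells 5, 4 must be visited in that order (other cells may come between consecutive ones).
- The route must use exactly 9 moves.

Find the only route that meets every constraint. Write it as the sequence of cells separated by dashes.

The waypoints must appear in the order 5, 4, with no cell reused.
Route from 6: up 1 to 3, left 1 to 2, down 3 to 11, left 1 to 10, up 3 to 1 — 9 moves in all.
Check: order respected (5 at step 3, 4 at step 8); 9 moves as required.

6 - 3 - 2 - 5 - 8 - 11 - 10 - 7 - 4 - 1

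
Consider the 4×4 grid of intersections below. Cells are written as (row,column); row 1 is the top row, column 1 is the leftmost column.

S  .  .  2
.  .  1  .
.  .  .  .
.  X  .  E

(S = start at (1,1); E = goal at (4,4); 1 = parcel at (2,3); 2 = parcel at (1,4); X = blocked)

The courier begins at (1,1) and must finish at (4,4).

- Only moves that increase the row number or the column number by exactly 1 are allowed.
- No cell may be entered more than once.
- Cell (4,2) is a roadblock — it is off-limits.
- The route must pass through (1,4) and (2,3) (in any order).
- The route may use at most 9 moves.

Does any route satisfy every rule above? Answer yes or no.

(2,3) is below but to the left of (1,4): going (1,4) → (2,3) would need a leftward move and (2,3) → (1,4) an upward move, so no right/down-only route can visit both required cells.

no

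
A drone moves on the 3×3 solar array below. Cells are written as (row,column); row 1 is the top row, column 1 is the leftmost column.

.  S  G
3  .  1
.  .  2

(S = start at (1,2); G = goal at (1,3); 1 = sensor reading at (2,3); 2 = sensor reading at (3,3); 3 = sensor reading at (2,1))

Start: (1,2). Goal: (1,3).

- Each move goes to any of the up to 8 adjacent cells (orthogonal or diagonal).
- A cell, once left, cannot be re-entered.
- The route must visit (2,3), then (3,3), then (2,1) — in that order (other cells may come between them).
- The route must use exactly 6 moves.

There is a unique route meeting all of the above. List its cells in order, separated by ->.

(1,2) -> (2,3) -> (3,3) -> (3,2) -> (2,1) -> (2,2) -> (1,3)

The waypoints must appear in the order (2,3), (3,3), (2,1), with no cell reused.
Route from (1,2): down-right to (2,3), down to (3,3), left to (3,2), up-left to (2,1), right to (2,2), up-right to (1,3) — 6 moves in all.
Check: order respected (1 at step 1, 2 at step 2, 3 at step 4); 6 moves as required.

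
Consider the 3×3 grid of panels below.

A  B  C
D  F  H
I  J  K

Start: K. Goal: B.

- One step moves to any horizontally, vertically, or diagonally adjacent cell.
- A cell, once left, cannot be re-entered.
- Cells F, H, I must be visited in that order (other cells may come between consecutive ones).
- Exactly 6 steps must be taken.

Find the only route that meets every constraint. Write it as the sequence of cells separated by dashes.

The waypoints must appear in the order F, H, I, with no cell reused.
Route from K: up-left to F, right to H, down-left to J, left to I, up to D, up-right to B — 6 moves in all.
Check: order respected (F at step 1, H at step 2, I at step 4); 6 moves as required.

K - F - H - J - I - D - B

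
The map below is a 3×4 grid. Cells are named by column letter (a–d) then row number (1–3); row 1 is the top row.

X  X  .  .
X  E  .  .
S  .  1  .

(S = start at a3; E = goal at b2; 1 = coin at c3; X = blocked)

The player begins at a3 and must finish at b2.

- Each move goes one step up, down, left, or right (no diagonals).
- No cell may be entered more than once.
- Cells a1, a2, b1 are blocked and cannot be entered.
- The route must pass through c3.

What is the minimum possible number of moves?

Any route passes through c3 somewhere between a3 and b2. Summing Manhattan distances along the two legs (a3 → c3 → b2) gives a lower bound of 2 + 2 = 4 moves.
A route of 4 moves achieves this: a3 → b3 → c3 → c2 → b2.
Since 4 matches the lower bound, it is optimal.

4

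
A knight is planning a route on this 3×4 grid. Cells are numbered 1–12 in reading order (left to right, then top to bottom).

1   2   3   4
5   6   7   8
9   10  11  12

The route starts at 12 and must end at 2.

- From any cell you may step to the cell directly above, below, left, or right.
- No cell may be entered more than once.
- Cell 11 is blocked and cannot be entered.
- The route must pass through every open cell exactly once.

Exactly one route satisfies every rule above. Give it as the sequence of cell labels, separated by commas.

12, 8, 4, 3, 7, 6, 10, 9, 5, 1, 2

Need to visit all 11 open cells exactly once, starting at 12 and ending at 2.
Route from 12: 2× up (reaching 4), left to 3, down to 7, left to 6, down to 10, left to 9, 2× up (reaching 1), right to 2 — 10 moves in all.
Check: all 11 open cells covered.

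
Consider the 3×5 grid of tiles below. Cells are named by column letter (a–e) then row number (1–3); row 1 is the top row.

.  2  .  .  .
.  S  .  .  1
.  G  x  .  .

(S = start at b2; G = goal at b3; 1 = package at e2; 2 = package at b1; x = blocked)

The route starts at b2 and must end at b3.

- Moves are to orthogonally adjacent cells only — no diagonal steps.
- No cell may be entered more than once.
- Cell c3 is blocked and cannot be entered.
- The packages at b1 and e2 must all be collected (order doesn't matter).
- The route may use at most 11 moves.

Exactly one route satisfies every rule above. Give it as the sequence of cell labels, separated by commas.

The budget equals the shortest possible length, so every move has to be on a shortest route through the required cells.
Route from b2: right 3 to e2, up 1 to e1, left 4 to a1, down 2 to a3, right 1 to b3 — 11 moves in all.
Check: all required cells visited; 11 ≤ 11 moves.

b2, c2, d2, e2, e1, d1, c1, b1, a1, a2, a3, b3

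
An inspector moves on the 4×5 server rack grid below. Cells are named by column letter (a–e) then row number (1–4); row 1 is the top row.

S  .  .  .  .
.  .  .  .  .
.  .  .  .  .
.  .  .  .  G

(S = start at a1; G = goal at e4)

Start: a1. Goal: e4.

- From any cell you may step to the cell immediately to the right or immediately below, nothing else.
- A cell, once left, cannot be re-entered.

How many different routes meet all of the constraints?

35

A right/down-only route from a1 to e4 makes exactly 3 down-moves and 4 right-moves in some order.
With no other constraints that would be C(7,3) = 35 routes.
That gives 35 routes.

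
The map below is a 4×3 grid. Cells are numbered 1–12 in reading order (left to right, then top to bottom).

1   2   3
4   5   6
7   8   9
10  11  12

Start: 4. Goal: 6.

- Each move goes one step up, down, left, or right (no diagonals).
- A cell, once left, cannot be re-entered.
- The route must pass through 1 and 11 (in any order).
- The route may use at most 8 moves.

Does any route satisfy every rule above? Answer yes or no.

One route that works: 4 → 1 → 2 → 5 → 8 → 11 → 12 → 9 → 6.

yes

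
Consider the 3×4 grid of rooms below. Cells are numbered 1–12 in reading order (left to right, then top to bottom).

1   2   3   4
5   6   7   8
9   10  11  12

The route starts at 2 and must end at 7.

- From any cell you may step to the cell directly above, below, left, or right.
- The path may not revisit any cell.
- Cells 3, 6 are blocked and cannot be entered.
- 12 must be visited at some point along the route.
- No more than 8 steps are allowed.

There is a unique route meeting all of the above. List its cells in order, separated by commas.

2, 1, 5, 9, 10, 11, 12, 8, 7

The 8-move cap with required stops at 12 leaves no slack for detours.
Route from 2: left to 1, 2× down (reaching 9), 3× right (reaching 12), up to 8, left to 7 — 8 moves in all.
Check: all required cells visited; 8 ≤ 8 moves.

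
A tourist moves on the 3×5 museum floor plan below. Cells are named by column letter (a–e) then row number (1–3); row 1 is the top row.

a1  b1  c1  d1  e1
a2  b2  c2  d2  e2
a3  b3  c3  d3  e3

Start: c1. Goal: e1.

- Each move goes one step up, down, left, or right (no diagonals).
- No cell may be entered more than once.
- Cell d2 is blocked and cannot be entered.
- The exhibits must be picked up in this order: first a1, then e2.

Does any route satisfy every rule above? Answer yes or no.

One route that works: c1 → b1 → a1 → a2 → a3 → b3 → c3 → d3 → e3 → e2 → e1.

yes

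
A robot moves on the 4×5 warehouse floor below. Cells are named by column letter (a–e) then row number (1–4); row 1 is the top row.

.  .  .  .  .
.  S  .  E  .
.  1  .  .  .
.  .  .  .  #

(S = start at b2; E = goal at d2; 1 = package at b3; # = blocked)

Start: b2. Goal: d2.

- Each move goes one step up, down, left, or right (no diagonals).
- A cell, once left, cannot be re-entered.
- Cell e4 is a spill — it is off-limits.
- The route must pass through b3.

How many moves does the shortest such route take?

4

Any route passes through b3 somewhere between b2 and d2. Summing Manhattan distances along the two legs (b2 → b3 → d2) gives a lower bound of 1 + 3 = 4 moves.
A route of 4 moves achieves this: b2 → b3 → c3 → c2 → d2.
Since 4 matches the lower bound, it is optimal.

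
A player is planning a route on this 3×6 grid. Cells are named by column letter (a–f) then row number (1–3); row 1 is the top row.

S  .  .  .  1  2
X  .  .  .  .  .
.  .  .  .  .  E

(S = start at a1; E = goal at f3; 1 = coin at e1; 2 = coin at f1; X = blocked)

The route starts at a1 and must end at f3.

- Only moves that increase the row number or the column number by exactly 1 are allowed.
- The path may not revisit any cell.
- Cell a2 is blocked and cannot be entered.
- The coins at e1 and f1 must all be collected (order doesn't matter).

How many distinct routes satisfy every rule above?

1

A right/down-only route from a1 to f3 makes exactly 2 down-moves and 5 right-moves in some order.
With no other constraints that would be C(7,2) = 21 routes.
A monotone route can only reach the required cells in the order e1, f1, so split there and multiply the segment counts (each segment already excludes blocked cells): a1→e1: 1; e1→f1: 1; f1→f3: 1; product = 1.
That gives 1 route.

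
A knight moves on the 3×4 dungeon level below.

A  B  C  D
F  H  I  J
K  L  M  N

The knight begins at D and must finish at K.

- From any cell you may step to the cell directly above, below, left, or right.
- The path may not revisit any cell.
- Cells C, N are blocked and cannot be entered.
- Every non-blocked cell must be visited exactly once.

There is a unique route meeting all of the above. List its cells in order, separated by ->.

Need to visit all 10 open cells exactly once, starting at D and ending at K.
Cell M has only two open neighbours (I and L), so the path must pass straight through it: one of those is the cell it's entered from and the other is where it exits.
Route from D: down 1 to J, left 1 to I, down 1 to M, left 1 to L, up 2 to B, left 1 to A, down 2 to K — 9 moves in all.
Check: all 10 open cells covered.

D -> J -> I -> M -> L -> H -> B -> A -> F -> K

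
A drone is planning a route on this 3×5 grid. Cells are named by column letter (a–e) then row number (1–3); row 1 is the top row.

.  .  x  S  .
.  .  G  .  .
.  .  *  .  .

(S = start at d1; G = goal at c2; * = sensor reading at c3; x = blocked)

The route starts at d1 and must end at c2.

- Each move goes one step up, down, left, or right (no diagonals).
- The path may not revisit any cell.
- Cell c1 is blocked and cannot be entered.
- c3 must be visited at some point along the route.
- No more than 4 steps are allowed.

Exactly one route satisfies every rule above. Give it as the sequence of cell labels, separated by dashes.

d1 - d2 - d3 - c3 - c2

The budget equals the shortest possible length, so every move has to be on a shortest route through the required cells.
Route from d1: 2× down (reaching d3), left to c3, up to c2 — 4 moves in all.
Check: all required cells visited; 4 ≤ 4 moves.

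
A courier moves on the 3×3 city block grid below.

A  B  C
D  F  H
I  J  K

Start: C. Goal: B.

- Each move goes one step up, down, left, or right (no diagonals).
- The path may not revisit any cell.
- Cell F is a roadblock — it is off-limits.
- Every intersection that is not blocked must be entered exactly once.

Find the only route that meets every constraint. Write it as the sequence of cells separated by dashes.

Need to visit all 8 open cells exactly once, starting at C and ending at B.
Cell D has only two open neighbours (A and I), so the path must pass straight through it: one of those is the cell it's entered from and the other is where it exits.
Route from C: 2× down (reaching K), 2× left (reaching I), 2× up (reaching A), right to B — 7 moves in all.
Check: all 8 open cells covered.

C - H - K - J - I - D - A - B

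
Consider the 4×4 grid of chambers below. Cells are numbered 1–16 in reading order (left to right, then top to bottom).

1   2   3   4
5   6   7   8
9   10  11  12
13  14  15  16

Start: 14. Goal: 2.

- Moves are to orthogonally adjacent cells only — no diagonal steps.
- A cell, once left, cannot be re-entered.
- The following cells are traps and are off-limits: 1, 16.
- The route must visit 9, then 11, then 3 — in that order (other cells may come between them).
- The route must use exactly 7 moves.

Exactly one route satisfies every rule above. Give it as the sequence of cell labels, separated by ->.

14 -> 13 -> 9 -> 10 -> 11 -> 7 -> 3 -> 2

The waypoints must appear in the order 9, 11, 3, with no cell reused.
Route from 14: left 1 to 13, up 1 to 9, right 2 to 11, up 2 to 3, left 1 to 2 — 7 moves in all.
Check: order respected (9 at step 2, 11 at step 4, 3 at step 6); 7 moves as required.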